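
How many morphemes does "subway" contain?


Word: "subway"
Morphemes: sub- | way
Each morpheme carries meaning
= 2 morphemes


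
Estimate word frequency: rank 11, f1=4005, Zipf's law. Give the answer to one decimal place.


Zipf's law: f(r) = f(1) / r
f(1) = 4005
f(11) = 4005 / 11
= 364.1 occurrences


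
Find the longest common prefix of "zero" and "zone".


Word 1: "zero"
Word 2: "zone"
Comparing from start:
  Pos 0: 'z' == 'z'
  Pos 1: 'e' != 'o' (stop)
LCP = "z" (length 1)


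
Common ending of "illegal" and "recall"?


Word 1: "illegal"
Word 2: "recall"
Comparing from end:
  Pos -1: 'l' == 'l'
  Pos -2: 'a' != 'l' (stop)
LCS = "l" (length 1)


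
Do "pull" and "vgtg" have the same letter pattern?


Pattern of "pull": [0, 1, 2, 2]
Pattern of "vgtg": [0, 1, 2, 1]
Patterns do not match
Same pattern = No


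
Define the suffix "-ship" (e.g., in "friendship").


Suffix: -ship
As in: friendship -> friend + -ship
Meaning = state / position


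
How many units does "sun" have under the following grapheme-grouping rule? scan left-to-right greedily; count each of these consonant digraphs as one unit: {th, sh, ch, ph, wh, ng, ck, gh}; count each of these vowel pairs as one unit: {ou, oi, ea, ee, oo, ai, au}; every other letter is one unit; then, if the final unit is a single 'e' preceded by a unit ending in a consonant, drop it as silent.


Word: "sun" (3 letters)
Left-to-right scan:
  [1] 's' (letter)
  [2] 'u' (letter)
  [3] 'n' (letter)
Units from scan: 3
Sound units = 3 units


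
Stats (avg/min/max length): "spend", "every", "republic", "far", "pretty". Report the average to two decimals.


Lengths: "spend"=5, "every"=5, "republic"=8, "far"=3, "pretty"=6
Sum = 27, Count = 5
Average = 27/5 = 5.40
= avg=5.40, min=3, max=8


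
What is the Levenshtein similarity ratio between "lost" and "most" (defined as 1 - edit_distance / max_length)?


Word 1: "lost" (length 4)
Word 2: "most" (length 4)
One optimal edit sequence:
  1. substitute 'l' -> 'm'  (+1)
  2. keep 'o'
  3. keep 's'
  4. keep 't'
Edit distance = 1
Max length = max(4, 4) = 4
Similarity = 1 - 1/4
= 0.7500


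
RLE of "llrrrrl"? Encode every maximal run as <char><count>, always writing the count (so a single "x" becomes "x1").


String: "llrrrrl"
Scanning for consecutive runs:
  'l' x 2
  'r' x 4
  'l' x 1
RLE = "l2r4l1"


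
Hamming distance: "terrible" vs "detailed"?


Comparing character by character (same length = 8):
  Pos 0: 't' vs 'd' !=
  Pos 1: 'e' vs 'e' =
  Pos 2: 'r' vs 't' !=
  Pos 3: 'r' vs 'a' !=
  Pos 4: 'i' vs 'i' =
  Pos 5: 'b' vs 'l' !=
  Pos 6: 'l' vs 'e' !=
  Pos 7: 'e' vs 'd' !=
Hamming distance = 6


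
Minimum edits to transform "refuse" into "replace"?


Word 1: "refuse" (length 6)
Word 2: "replace" (length 7)
One optimal edit sequence (insert/delete/substitute each cost 1):
  1. keep 'r'
  2. keep 'e'
  3. insert 'p'  (+1)
  4. substitute 'f' -> 'l'  (+1)
  5. substitute 'u' -> 'a'  (+1)
  6. substitute 's' -> 'c'  (+1)
  7. keep 'e'
Total edit operations: 4
Edit distance = 4


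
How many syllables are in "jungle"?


Word: "jungle"
Syllable breakdown: jun | gle
Counting: 2 parts
= 2 syllables


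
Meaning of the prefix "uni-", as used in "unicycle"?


Prefix: uni-
Example: unicycle (uni- + cycle)
Meaning = one


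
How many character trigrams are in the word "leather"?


Word: "leather" (length 7)
Number of 3-grams = length - 3 + 1 = 7 - 3 + 1
= 5


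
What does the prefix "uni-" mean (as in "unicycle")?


Prefix: uni-
As in: unicycle -> uni- + cycle
Meaning = one


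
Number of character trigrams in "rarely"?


Word: "rarely" (length 6)
Number of 3-grams = length - 3 + 1 = 6 - 3 + 1
= 4


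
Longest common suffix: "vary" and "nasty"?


Word 1: "vary"
Word 2: "nasty"
Comparing from end:
  Pos -1: 'y' == 'y'
  Pos -2: 'r' != 't' (stop)
LCS = "y" (length 1)


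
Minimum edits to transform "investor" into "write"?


Word 1: "investor" (length 8)
Word 2: "write" (length 5)
One optimal edit sequence (insert/delete/substitute each cost 1):
  1. delete 'i'  (+1)
  2. delete 'n'  (+1)
  3. substitute 'v' -> 'w'  (+1)
  4. substitute 'e' -> 'r'  (+1)
  5. substitute 's' -> 'i'  (+1)
  6. keep 't'
  7. delete 'o'  (+1)
  8. substitute 'r' -> 'e'  (+1)
Total edit operations: 7
Edit distance = 7


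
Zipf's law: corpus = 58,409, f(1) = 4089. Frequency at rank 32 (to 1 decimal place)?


Zipf's law: f(r) = f(1) / r
f(1) = 4089
f(32) = 4089 / 32
= 127.8 occurrences


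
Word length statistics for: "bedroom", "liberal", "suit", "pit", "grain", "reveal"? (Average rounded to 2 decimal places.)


Lengths: "bedroom"=7, "liberal"=7, "suit"=4, "pit"=3, "grain"=5, "reveal"=6
Sum = 32, Count = 6
Average = 32/6 = 5.33
= avg=5.33, min=3, max=7


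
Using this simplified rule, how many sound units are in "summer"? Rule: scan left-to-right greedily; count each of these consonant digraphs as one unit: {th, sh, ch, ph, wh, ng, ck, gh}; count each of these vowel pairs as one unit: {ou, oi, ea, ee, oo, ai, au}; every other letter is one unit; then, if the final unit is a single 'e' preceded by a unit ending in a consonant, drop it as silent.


Word: "summer" (6 letters)
Left-to-right scan:
  [1] 's' (letter)
  [2] 'u' (letter)
  [3] 'm' (letter)
  [4] 'm' (letter)
  [5] 'e' (letter)
  [6] 'r' (letter)
Units from scan: 6
Sound units = 6 units


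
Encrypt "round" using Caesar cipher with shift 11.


Word: "round"
Shift: 11
Each letter → (letter + shift) mod 26:
  'r' (17) + 11 = 2 → 'c'
  'o' (14) + 11 = 25 → 'z'
  'u' (20) + 11 = 5 → 'f'
  'n' (13) + 11 = 24 → 'y'
  'd' (3) + 11 = 14 → 'o'
Result = "czfyo"


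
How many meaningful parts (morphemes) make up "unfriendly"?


Word: "unfriendly"
Morphemes: un- | friend | -ly
Each morpheme carries meaning
= 3 morphemes


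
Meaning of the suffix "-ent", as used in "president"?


Suffix: -ent
As in: president -> preside + -ent, with a spelling change
Meaning = one who / that which


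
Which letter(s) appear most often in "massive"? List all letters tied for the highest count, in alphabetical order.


Word: "massive"
Letter counts:
  'a': 1
  'e': 1
  'i': 1
  'm': 1
  's': 2
  'v': 1
Maximum count = 2
Most frequent = 's' (2 times each)


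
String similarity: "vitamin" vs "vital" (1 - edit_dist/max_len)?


Word 1: "vitamin" (length 7)
Word 2: "vital" (length 5)
One optimal edit sequence:
  1. keep 'v'
  2. keep 'i'
  3. keep 't'
  4. keep 'a'
  5. delete 'm'  (+1)
  6. delete 'i'  (+1)
  7. substitute 'n' -> 'l'  (+1)
Edit distance = 3
Max length = max(7, 5) = 7
Similarity = 1 - 3/7
= 0.5714


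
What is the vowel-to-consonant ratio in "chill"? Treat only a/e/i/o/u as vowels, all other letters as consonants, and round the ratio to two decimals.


Word: "chill"
Vowels (a,e,i,o,u): 1
Consonants: 4
Ratio = 1/4
= 0.25


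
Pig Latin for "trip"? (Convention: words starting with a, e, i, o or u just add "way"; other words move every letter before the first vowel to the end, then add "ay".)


Word: "trip"
Starts with consonant(s) → move to end, add 'ay'
Consonant cluster: "tr"
Pig Latin = "iptray"


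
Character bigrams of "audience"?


Word: "audience" (length 8)
Number of bigrams = 8 - 2 + 1 = 7
  Position 0: "au"
  Position 1: "ud"
  Position 2: "di"
  Position 3: "ie"
  Position 4: "en"
  Position 5: "nc"
  Position 6: "ce"
Bigrams = "au", "ud", "di", "ie", "en", "nc", "ce"


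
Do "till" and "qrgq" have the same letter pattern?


Pattern of "till": [0, 1, 2, 2]
Pattern of "qrgq": [0, 1, 2, 0]
Patterns do not match
Same pattern = No


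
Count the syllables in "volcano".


Word: "volcano"
Syllable breakdown: vol | ca | no
Counting: 3 parts
= 3 syllables


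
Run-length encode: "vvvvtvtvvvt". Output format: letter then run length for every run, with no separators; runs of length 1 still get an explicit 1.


String: "vvvvtvtvvvt"
Scanning for consecutive runs:
  'v' x 4
  't' x 1
  'v' x 1
  't' x 1
  'v' x 3
  't' x 1
RLE = "v4t1v1t1v3t1"


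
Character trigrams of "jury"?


Word: "jury" (length 4)
Number of trigrams = 4 - 3 + 1 = 2
  Position 0: "jur"
  Position 1: "ury"
Trigrams = "jur", "ury"


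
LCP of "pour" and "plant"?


Word 1: "pour"
Word 2: "plant"
Comparing from start:
  Pos 0: 'p' == 'p'
  Pos 1: 'o' != 'l' (stop)
LCP = "p" (length 1)


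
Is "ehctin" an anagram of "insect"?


Word 1: "insect" → sorted: ceinst
Word 2: "ehctin" → sorted: cehint
Same letters? ceinst != cehint
Anagram = No


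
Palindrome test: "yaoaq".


Word: "yaoaq"
Reversed: "qaoay"
Forward == Backward? yaoaq != qaoay
Palindrome = No


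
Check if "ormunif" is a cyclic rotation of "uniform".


Word: "uniform", Candidate: "ormunif"
Method: check if candidate is substring of word+word
"uniformuniform" contains "ormunif"? Yes
Is rotation = Yes


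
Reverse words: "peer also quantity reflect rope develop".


Original: "peer also quantity reflect rope develop"
Words (1..n): peer | also | quantity | reflect | rope | develop
Reversed (n..1): develop | rope | reflect | quantity | also | peer
Result = "develop rope reflect quantity also peer"


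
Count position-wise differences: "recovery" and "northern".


Comparing character by character (same length = 8):
  Pos 0: 'r' vs 'n' !=
  Pos 1: 'e' vs 'o' !=
  Pos 2: 'c' vs 'r' !=
  Pos 3: 'o' vs 't' !=
  Pos 4: 'v' vs 'h' !=
  Pos 5: 'e' vs 'e' =
  Pos 6: 'r' vs 'r' =
  Pos 7: 'y' vs 'n' !=
Hamming distance = 6


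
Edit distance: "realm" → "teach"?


Word 1: "realm" (length 5)
Word 2: "teach" (length 5)
One optimal edit sequence (insert/delete/substitute each cost 1):
  1. substitute 'r' -> 't'  (+1)
  2. keep 'e'
  3. keep 'a'
  4. substitute 'l' -> 'c'  (+1)
  5. substitute 'm' -> 'h'  (+1)
Total edit operations: 3
Edit distance = 3


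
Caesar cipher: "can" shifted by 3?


Word: "can"
Shift: 3
Each letter → (letter + shift) mod 26:
  'c' (2) + 3 = 5 → 'f'
  'a' (0) + 3 = 3 → 'd'
  'n' (13) + 3 = 16 → 'q'
Result = "fdq"


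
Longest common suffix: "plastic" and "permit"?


Word 1: "plastic"
Word 2: "permit"
Comparing from end:
  Pos -1: 'c' != 't' (stop)
LCS = "" (length 0)


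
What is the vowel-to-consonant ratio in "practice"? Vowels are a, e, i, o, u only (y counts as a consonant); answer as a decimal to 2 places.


Word: "practice"
Vowels (a,e,i,o,u): 3
Consonants: 5
Ratio = 3/5
= 0.60


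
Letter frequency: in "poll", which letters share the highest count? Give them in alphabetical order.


Word: "poll"
Letter counts:
  'l': 2
  'o': 1
  'p': 1
Maximum count = 2
Most frequent = 'l' (2 times each)


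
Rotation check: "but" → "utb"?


Word: "but", Candidate: "utb"
Method: check if candidate is substring of word+word
"butbut" contains "utb"? Yes
Is rotation = Yes


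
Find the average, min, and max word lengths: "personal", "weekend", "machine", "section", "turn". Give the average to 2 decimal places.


Lengths: "personal"=8, "weekend"=7, "machine"=7, "section"=7, "turn"=4
Sum = 33, Count = 5
Average = 33/5 = 6.60
= avg=6.60, min=4, max=8


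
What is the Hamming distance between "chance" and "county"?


Comparing character by character (same length = 6):
  Pos 0: 'c' vs 'c' =
  Pos 1: 'h' vs 'o' !=
  Pos 2: 'a' vs 'u' !=
  Pos 3: 'n' vs 'n' =
  Pos 4: 'c' vs 't' !=
  Pos 5: 'e' vs 'y' !=
Hamming distance = 4


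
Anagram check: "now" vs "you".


Word 1: "now" → sorted: now
Word 2: "you" → sorted: ouy
Same letters? now != ouy
Anagram = No


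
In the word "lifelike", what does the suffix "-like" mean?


Suffix: -like
As in: lifelike -> life + -like
Meaning = resembling


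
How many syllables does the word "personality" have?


Word: "personality"
Syllable breakdown: per-son-al-i-ty
Counting: 5 parts
= 5 syllables


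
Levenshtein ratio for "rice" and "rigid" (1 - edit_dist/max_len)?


Word 1: "rice" (length 4)
Word 2: "rigid" (length 5)
One optimal edit sequence:
  1. keep 'r'
  2. keep 'i'
  3. insert 'g'  (+1)
  4. substitute 'c' -> 'i'  (+1)
  5. substitute 'e' -> 'd'  (+1)
Edit distance = 3
Max length = max(4, 5) = 5
Similarity = 1 - 3/5
= 0.4000


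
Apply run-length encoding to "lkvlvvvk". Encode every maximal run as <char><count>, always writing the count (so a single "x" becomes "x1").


String: "lkvlvvvk"
Scanning for consecutive runs:
  'l' x 1
  'k' x 1
  'v' x 1
  'l' x 1
  'v' x 3
  'k' x 1
RLE = "l1k1v1l1v3k1"


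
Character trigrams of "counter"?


Word: "counter" (length 7)
Number of trigrams = 7 - 3 + 1 = 5
  Position 0: "cou"
  Position 1: "oun"
  Position 2: "unt"
  Position 3: "nte"
  Position 4: "ter"
Trigrams = "cou", "oun", "unt", "nte", "ter"


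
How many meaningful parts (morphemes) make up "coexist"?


Word: "coexist"
Morphemes: co- + exist
Each morpheme carries meaning
= 2 morphemes


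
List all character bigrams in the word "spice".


Word: "spice" (length 5)
Number of bigrams = 5 - 2 + 1 = 4
  Position 0: "sp"
  Position 1: "pi"
  Position 2: "ic"
  Position 3: "ce"
Bigrams = "sp", "pi", "ic", "ce"


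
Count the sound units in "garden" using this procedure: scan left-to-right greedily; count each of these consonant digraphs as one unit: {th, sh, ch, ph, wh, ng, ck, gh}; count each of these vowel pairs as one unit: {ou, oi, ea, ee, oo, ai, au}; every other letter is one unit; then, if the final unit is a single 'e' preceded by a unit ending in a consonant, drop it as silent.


Word: "garden" (6 letters)
Left-to-right scan:
  1. 'g' (letter)
  2. 'a' (letter)
  3. 'r' (letter)
  4. 'd' (letter)
  5. 'e' (letter)
  6. 'n' (letter)
Units from scan: 6
Sound units = 6 units


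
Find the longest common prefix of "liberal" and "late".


Word 1: "liberal"
Word 2: "late"
Comparing from start:
  Pos 0: 'l' == 'l'
  Pos 1: 'i' != 'a' (stop)
LCP = "l" (length 1)


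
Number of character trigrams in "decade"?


Word: "decade" (length 6)
Number of 3-grams = length - 3 + 1 = 6 - 3 + 1
= 4


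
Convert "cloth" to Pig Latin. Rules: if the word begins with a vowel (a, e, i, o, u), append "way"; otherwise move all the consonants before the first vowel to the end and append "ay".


Word: "cloth"
Starts with consonant(s) → move to end, add 'ay'
Consonant cluster: "cl"
Pig Latin = "othclay"


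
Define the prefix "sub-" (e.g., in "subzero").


Prefix: sub-
Example: subzero (sub- + zero)
Meaning = under / below


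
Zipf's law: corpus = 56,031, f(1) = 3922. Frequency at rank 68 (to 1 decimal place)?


Zipf's law: f(r) = f(1) / r
f(1) = 3922
f(68) = 3922 / 68
= 57.7 occurrences


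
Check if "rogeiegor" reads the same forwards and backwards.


Word: "rogeiegor"
Reversed: "rogeiegor"
Forward == Backward? rogeiegor == rogeiegor
Palindrome = Yes


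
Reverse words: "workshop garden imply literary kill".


Original: "workshop garden imply literary kill"
Words (1..n): workshop | garden | imply | literary | kill
Reversed (n..1): kill | literary | imply | garden | workshop
Result = "kill literary imply garden workshop"


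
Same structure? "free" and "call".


Pattern of "free": [0, 1, 2, 2]
Pattern of "call": [0, 1, 2, 2]
Patterns match
Same pattern = Yes


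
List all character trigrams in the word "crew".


Word: "crew" (length 4)
Number of trigrams = 4 - 3 + 1 = 2
  Position 0: "cre"
  Position 1: "rew"
Trigrams = "cre", "rew"


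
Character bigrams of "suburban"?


Word: "suburban" (length 8)
Number of bigrams = 8 - 2 + 1 = 7
  Position 0: "su"
  Position 1: "ub"
  Position 2: "bu"
  Position 3: "ur"
  Position 4: "rb"
  Position 5: "ba"
  Position 6: "an"
Bigrams = "su", "ub", "bu", "ur", "rb", "ba", "an"


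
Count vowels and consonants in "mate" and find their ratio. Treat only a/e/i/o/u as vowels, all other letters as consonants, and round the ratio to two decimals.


Word: "mate"
Vowels (a,e,i,o,u): 2
Consonants: 2
Ratio = 2/2
= 1.00


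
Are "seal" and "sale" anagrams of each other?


Word 1: "seal" → sorted: aels
Word 2: "sale" → sorted: aels
Same letters? aels == aels
Anagram = Yes


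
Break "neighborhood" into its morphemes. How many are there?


Word: "neighborhood"
Morphemes: neighbor + -hood
Each morpheme carries meaning
= 2 morphemes


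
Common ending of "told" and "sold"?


Word 1: "told"
Word 2: "sold"
Comparing from end:
  Pos -1: 'd' == 'd'
  Pos -2: 'l' == 'l'
  Pos -3: 'o' == 'o'
  Pos -4: 't' != 's' (stop)
LCS = "old" (length 3)


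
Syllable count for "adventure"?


Word: "adventure"
Syllable breakdown: ad | ven | ture
Counting: 3 parts
= 3 syllables


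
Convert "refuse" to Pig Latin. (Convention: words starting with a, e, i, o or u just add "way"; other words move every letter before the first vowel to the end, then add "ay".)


Word: "refuse"
Starts with consonant(s) → move to end, add 'ay'
Consonant cluster: "r"
Pig Latin = "efuseray"


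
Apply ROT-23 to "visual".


Word: "visual"
Shift: 23
Each letter → (letter + shift) mod 26:
  'v' (21) + 23 = 18 → 's'
  'i' (8) + 23 = 5 → 'f'
  's' (18) + 23 = 15 → 'p'
  'u' (20) + 23 = 17 → 'r'
  'a' (0) + 23 = 23 → 'x'
  'l' (11) + 23 = 8 → 'i'
Result = "sfprxi"


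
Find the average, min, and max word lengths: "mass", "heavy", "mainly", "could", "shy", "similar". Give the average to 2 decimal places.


Lengths: "mass"=4, "heavy"=5, "mainly"=6, "could"=5, "shy"=3, "similar"=7
Sum = 30, Count = 6
Average = 30/6 = 5.00
= avg=5.00, min=3, max=7


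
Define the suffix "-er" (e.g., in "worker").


Suffix: -er
Example: worker (work + -er)
Meaning = one who / more


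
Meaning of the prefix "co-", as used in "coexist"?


Prefix: co-
As in: coexist -> co- + exist
Meaning = together


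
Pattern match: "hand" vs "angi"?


Pattern of "hand": [0, 1, 2, 3]
Pattern of "angi": [0, 1, 2, 3]
Patterns match
Same pattern = Yes


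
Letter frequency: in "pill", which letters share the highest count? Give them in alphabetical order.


Word: "pill"
Letter counts:
  'i': 1
  'l': 2
  'p': 1
Maximum count = 2
Most frequent = 'l' (2 times each)


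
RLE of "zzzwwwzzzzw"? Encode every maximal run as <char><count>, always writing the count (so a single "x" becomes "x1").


String: "zzzwwwzzzzw"
Scanning for consecutive runs:
  'z' x 3
  'w' x 3
  'z' x 4
  'w' x 1
RLE = "z3w3z4w1"


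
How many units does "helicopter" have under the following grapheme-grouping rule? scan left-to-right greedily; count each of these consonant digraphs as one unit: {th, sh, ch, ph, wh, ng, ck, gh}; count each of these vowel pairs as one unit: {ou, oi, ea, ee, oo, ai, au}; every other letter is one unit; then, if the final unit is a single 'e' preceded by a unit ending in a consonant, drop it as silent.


Word: "helicopter" (10 letters)
Left-to-right scan:
  1. 'h' (letter)
  2. 'e' (letter)
  3. 'l' (letter)
  4. 'i' (letter)
  5. 'c' (letter)
  6. 'o' (letter)
  7. 'p' (letter)
  8. 't' (letter)
  9. 'e' (letter)
  10. 'r' (letter)
Units from scan: 10
Sound units = 10 units


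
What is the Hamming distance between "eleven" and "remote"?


Comparing character by character (same length = 6):
  Pos 0: 'e' vs 'r' !=
  Pos 1: 'l' vs 'e' !=
  Pos 2: 'e' vs 'm' !=
  Pos 3: 'v' vs 'o' !=
  Pos 4: 'e' vs 't' !=
  Pos 5: 'n' vs 'e' !=
Hamming distance = 6


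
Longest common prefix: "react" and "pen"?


Word 1: "react"
Word 2: "pen"
Comparing from start:
  Pos 0: 'r' != 'p' (stop)
LCP = "" (length 0)


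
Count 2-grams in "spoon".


Word: "spoon" (length 5)
Number of 2-grams = length - 2 + 1 = 5 - 2 + 1
= 4


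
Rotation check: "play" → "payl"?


Word: "play", Candidate: "payl"
Method: check if candidate is substring of word+word
"playplay" contains "payl"? No
Is rotation = No


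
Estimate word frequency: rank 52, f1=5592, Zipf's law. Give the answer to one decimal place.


Zipf's law: f(r) = f(1) / r
f(1) = 5592
f(52) = 5592 / 52
= 107.5 occurrences


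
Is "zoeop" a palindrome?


Word: "zoeop"
Reversed: "poeoz"
Forward == Backward? zoeop != poeoz
Palindrome = No


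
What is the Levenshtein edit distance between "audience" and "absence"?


Word 1: "audience" (length 8)
Word 2: "absence" (length 7)
One optimal edit sequence (insert/delete/substitute each cost 1):
  1. keep 'a'
  2. delete 'u'  (+1)
  3. substitute 'd' -> 'b'  (+1)
  4. substitute 'i' -> 's'  (+1)
  5. keep 'e'
  6. keep 'n'
  7. keep 'c'
  8. keep 'e'
Total edit operations: 3
Edit distance = 3


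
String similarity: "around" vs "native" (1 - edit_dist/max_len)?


Word 1: "around" (length 6)
Word 2: "native" (length 6)
One optimal edit sequence:
  1. substitute 'a' -> 'n'  (+1)
  2. substitute 'r' -> 'a'  (+1)
  3. substitute 'o' -> 't'  (+1)
  4. substitute 'u' -> 'i'  (+1)
  5. substitute 'n' -> 'v'  (+1)
  6. substitute 'd' -> 'e'  (+1)
Edit distance = 6
Max length = max(6, 6) = 6
Similarity = 1 - 6/6
= 0.0000


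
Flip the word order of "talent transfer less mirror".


Original: "talent transfer less mirror"
Words (1..n): talent | transfer | less | mirror
Reversed (n..1): mirror | less | transfer | talent
Result = "mirror less transfer talent"


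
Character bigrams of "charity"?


Word: "charity" (length 7)
Number of bigrams = 7 - 2 + 1 = 6
  Position 0: "ch"
  Position 1: "ha"
  Position 2: "ar"
  Position 3: "ri"
  Position 4: "it"
  Position 5: "ty"
Bigrams = "ch", "ha", "ar", "ri", "it", "ty"


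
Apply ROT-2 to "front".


Word: "front"
Shift: 2
Each letter → (letter + shift) mod 26:
  'f' (5) + 2 = 7 → 'h'
  'r' (17) + 2 = 19 → 't'
  'o' (14) + 2 = 16 → 'q'
  'n' (13) + 2 = 15 → 'p'
  't' (19) + 2 = 21 → 'v'
Result = "htqpv"


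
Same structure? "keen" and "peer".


Pattern of "keen": [0, 1, 1, 2]
Pattern of "peer": [0, 1, 1, 2]
Patterns match
Same pattern = Yes


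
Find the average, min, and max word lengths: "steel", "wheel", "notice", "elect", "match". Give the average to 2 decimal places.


Lengths: "steel"=5, "wheel"=5, "notice"=6, "elect"=5, "match"=5
Sum = 26, Count = 5
Average = 26/5 = 5.20
= avg=5.20, min=5, max=6


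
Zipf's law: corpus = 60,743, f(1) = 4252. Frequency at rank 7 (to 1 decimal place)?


Zipf's law: f(r) = f(1) / r
f(1) = 4252
f(7) = 4252 / 7
= 607.4 occurrences


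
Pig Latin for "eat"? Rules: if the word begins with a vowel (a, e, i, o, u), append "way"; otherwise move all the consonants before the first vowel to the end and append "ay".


Word: "eat"
Starts with vowel → add 'way'
Pig Latin = "eatway"


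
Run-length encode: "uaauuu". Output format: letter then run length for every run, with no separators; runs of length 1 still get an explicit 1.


String: "uaauuu"
Scanning for consecutive runs:
  'u' x 1
  'a' x 2
  'u' x 3
RLE = "u1a2u3"


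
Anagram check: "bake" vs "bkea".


Word 1: "bake" → sorted: abek
Word 2: "bkea" → sorted: abek
Same letters? abek == abek
Anagram = Yes


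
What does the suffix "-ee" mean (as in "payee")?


Suffix: -ee
Example: payee = pay + -ee
Meaning = one who receives


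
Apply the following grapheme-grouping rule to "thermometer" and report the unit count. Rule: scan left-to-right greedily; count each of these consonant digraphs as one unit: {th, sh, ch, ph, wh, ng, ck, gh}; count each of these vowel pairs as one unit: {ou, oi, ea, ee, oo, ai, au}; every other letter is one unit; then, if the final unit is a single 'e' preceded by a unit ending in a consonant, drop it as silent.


Word: "thermometer" (11 letters)
Left-to-right scan:
  1. 'th' (digraph)
  2. 'e' (letter)
  3. 'r' (letter)
  4. 'm' (letter)
  5. 'o' (letter)
  6. 'm' (letter)
  7. 'e' (letter)
  8. 't' (letter)
  9. 'e' (letter)
  10. 'r' (letter)
Units from scan: 10
Sound units = 10 units


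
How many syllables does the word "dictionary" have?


Word: "dictionary"
Syllable breakdown: dic · tion · ar · y
Counting: 4 parts
= 4 syllables


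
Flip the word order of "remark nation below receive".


Original: "remark nation below receive"
Words (1..n): remark | nation | below | receive
Reversed (n..1): receive | below | nation | remark
Result = "receive below nation remark"


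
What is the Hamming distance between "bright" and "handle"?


Comparing character by character (same length = 6):
  Pos 0: 'b' vs 'h' !=
  Pos 1: 'r' vs 'a' !=
  Pos 2: 'i' vs 'n' !=
  Pos 3: 'g' vs 'd' !=
  Pos 4: 'h' vs 'l' !=
  Pos 5: 't' vs 'e' !=
Hamming distance = 6


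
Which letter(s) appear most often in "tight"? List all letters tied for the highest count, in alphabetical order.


Word: "tight"
Letter counts:
  'g': 1
  'h': 1
  'i': 1
  't': 2
Maximum count = 2
Most frequent = 't' (2 times each)


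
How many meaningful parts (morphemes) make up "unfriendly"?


Word: "unfriendly"
Morphemes: un- | friend | -ly
Each morpheme carries meaning
= 3 morphemes


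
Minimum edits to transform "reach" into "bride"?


Word 1: "reach" (length 5)
Word 2: "bride" (length 5)
One optimal edit sequence (insert/delete/substitute each cost 1):
  1. substitute 'r' -> 'b'  (+1)
  2. substitute 'e' -> 'r'  (+1)
  3. substitute 'a' -> 'i'  (+1)
  4. substitute 'c' -> 'd'  (+1)
  5. substitute 'h' -> 'e'  (+1)
Total edit operations: 5
Edit distance = 5


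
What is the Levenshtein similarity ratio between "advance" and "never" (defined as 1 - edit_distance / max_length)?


Word 1: "advance" (length 7)
Word 2: "never" (length 5)
One optimal edit sequence:
  1. substitute 'a' -> 'n'  (+1)
  2. substitute 'd' -> 'e'  (+1)
  3. keep 'v'
  4. delete 'a'  (+1)
  5. delete 'n'  (+1)
  6. substitute 'c' -> 'e'  (+1)
  7. substitute 'e' -> 'r'  (+1)
Edit distance = 6
Max length = max(7, 5) = 7
Similarity = 1 - 6/7
= 0.1429


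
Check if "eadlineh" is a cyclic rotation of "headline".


Word: "headline", Candidate: "eadlineh"
Method: check if candidate is substring of word+word
"headlineheadline" contains "eadlineh"? Yes
Is rotation = Yes


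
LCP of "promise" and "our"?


Word 1: "promise"
Word 2: "our"
Comparing from start:
  Pos 0: 'p' != 'o' (stop)
LCP = "" (length 0)


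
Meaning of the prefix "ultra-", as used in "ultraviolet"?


Prefix: ultra-
Example: ultraviolet = ultra- + violet
Meaning = beyond


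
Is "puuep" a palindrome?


Word: "puuep"
Reversed: "peuup"
Forward == Backward? puuep != peuup
Palindrome = No


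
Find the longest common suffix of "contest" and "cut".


Word 1: "contest"
Word 2: "cut"
Comparing from end:
  Pos -1: 't' == 't'
  Pos -2: 's' != 'u' (stop)
LCS = "t" (length 1)


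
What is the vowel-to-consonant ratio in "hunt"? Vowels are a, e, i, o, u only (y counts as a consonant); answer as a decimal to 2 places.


Word: "hunt"
Vowels (a,e,i,o,u): 1
Consonants: 3
Ratio = 1/3
= 0.33


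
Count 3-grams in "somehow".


Word: "somehow" (length 7)
Number of 3-grams = length - 3 + 1 = 7 - 3 + 1
= 5


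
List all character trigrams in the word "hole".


Word: "hole" (length 4)
Number of trigrams = 4 - 3 + 1 = 2
  Position 0: "hol"
  Position 1: "ole"
Trigrams = "hol", "ole"


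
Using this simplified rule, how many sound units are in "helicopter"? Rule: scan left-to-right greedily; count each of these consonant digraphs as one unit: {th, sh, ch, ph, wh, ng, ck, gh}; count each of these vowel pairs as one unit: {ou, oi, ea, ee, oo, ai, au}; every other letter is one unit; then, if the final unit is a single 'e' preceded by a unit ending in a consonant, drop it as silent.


Word: "helicopter" (10 letters)
Left-to-right scan:
  [1] 'h' (letter)
  [2] 'e' (letter)
  [3] 'l' (letter)
  [4] 'i' (letter)
  [5] 'c' (letter)
  [6] 'o' (letter)
  [7] 'p' (letter)
  [8] 't' (letter)
  [9] 'e' (letter)
  [10] 'r' (letter)
Units from scan: 10
Sound units = 10 units


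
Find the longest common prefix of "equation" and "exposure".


Word 1: "equation"
Word 2: "exposure"
Comparing from start:
  Pos 0: 'e' == 'e'
  Pos 1: 'q' != 'x' (stop)
LCP = "e" (length 1)


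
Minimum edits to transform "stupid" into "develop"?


Word 1: "stupid" (length 6)
Word 2: "develop" (length 7)
One optimal edit sequence (insert/delete/substitute each cost 1):
  1. insert 'd'  (+1)
  2. substitute 's' -> 'e'  (+1)
  3. substitute 't' -> 'v'  (+1)
  4. substitute 'u' -> 'e'  (+1)
  5. substitute 'p' -> 'l'  (+1)
  6. substitute 'i' -> 'o'  (+1)
  7. substitute 'd' -> 'p'  (+1)
Total edit operations: 7
Edit distance = 7


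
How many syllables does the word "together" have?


Word: "together"
Syllable breakdown: to · geth · er
Counting: 3 parts
= 3 syllables


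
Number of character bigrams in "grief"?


Word: "grief" (length 5)
Number of 2-grams = length - 2 + 1 = 5 - 2 + 1
= 4


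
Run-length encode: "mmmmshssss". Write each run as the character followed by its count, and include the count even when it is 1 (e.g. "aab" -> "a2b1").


String: "mmmmshssss"
Scanning for consecutive runs:
  'm' x 4
  's' x 1
  'h' x 1
  's' x 4
RLE = "m4s1h1s4"


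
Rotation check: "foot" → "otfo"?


Word: "foot", Candidate: "otfo"
Method: check if candidate is substring of word+word
"footfoot" contains "otfo"? Yes
Is rotation = Yes


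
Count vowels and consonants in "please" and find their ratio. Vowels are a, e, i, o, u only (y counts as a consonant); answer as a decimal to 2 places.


Word: "please"
Vowels (a,e,i,o,u): 3
Consonants: 3
Ratio = 3/3
= 1.00


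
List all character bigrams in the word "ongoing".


Word: "ongoing" (length 7)
Number of bigrams = 7 - 2 + 1 = 6
  Position 0: "on"
  Position 1: "ng"
  Position 2: "go"
  Position 3: "oi"
  Position 4: "in"
  Position 5: "ng"
Bigrams = "on", "ng", "go", "oi", "in", "ng"


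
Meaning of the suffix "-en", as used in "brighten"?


Suffix: -en
As in: brighten -> bright + -en
Meaning = to make / become


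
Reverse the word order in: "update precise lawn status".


Original: "update precise lawn status"
Words (1..n): update | precise | lawn | status
Reversed (n..1): status | lawn | precise | update
Result = "status lawn precise update"


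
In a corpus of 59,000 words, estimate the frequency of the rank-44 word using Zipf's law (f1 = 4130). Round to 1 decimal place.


Zipf's law: f(r) = f(1) / r
f(1) = 4130
f(44) = 4130 / 44
= 93.9 occurrences


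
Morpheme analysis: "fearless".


Word: "fearless"
Morphemes: fear / -less
Each morpheme carries meaning
= 2 morphemes


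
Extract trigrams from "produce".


Word: "produce" (length 7)
Number of trigrams = 7 - 3 + 1 = 5
  Position 0: "pro"
  Position 1: "rod"
  Position 2: "odu"
  Position 3: "duc"
  Position 4: "uce"
Trigrams = "pro", "rod", "odu", "duc", "uce"


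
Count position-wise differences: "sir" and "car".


Comparing character by character (same length = 3):
  Pos 0: 's' vs 'c' !=
  Pos 1: 'i' vs 'a' !=
  Pos 2: 'r' vs 'r' =
Hamming distance = 2


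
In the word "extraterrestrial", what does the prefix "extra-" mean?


Prefix: extra-
Example: extraterrestrial (extra- + terrestrial)
Meaning = beyond


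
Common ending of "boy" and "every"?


Word 1: "boy"
Word 2: "every"
Comparing from end:
  Pos -1: 'y' == 'y'
  Pos -2: 'o' != 'r' (stop)
LCS = "y" (length 1)


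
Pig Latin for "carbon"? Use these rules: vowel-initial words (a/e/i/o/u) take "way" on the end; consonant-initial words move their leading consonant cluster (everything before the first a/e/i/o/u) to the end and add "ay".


Word: "carbon"
Starts with consonant(s) → move to end, add 'ay'
Consonant cluster: "c"
Pig Latin = "arboncay"


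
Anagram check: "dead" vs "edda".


Word 1: "dead" → sorted: adde
Word 2: "edda" → sorted: adde
Same letters? adde == adde
Anagram = Yes


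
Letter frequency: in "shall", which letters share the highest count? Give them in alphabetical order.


Word: "shall"
Letter counts:
  'a': 1
  'h': 1
  'l': 2
  's': 1
Maximum count = 2
Most frequent = 'l' (2 times each)


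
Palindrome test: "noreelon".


Word: "noreelon"
Reversed: "noleeron"
Forward == Backward? noreelon != noleeron
Palindrome = No


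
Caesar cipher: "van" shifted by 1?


Word: "van"
Shift: 1
Each letter → (letter + shift) mod 26:
  'v' (21) + 1 = 22 → 'w'
  'a' (0) + 1 = 1 → 'b'
  'n' (13) + 1 = 14 → 'o'
Result = "wbo"


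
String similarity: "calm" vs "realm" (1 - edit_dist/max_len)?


Word 1: "calm" (length 4)
Word 2: "realm" (length 5)
One optimal edit sequence:
  1. insert 'r'  (+1)
  2. substitute 'c' -> 'e'  (+1)
  3. keep 'a'
  4. keep 'l'
  5. keep 'm'
Edit distance = 2
Max length = max(4, 5) = 5
Similarity = 1 - 2/5
= 0.6000


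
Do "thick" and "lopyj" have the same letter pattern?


Pattern of "thick": [0, 1, 2, 3, 4]
Pattern of "lopyj": [0, 1, 2, 3, 4]
Patterns match
Same pattern = Yes


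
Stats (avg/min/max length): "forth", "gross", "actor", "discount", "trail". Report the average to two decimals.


Lengths: "forth"=5, "gross"=5, "actor"=5, "discount"=8, "trail"=5
Sum = 28, Count = 5
Average = 28/5 = 5.60
= avg=5.60, min=5, max=8


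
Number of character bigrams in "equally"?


Word: "equally" (length 7)
Number of 2-grams = length - 2 + 1 = 7 - 2 + 1
= 6


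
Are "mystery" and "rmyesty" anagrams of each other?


Word 1: "mystery" → sorted: emrstyy
Word 2: "rmyesty" → sorted: emrstyy
Same letters? emrstyy == emrstyy
Anagram = Yes


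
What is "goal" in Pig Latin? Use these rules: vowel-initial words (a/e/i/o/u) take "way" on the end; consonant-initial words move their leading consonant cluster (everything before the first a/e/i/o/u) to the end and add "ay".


Word: "goal"
Starts with consonant(s) → move to end, add 'ay'
Consonant cluster: "g"
Pig Latin = "oalgay"


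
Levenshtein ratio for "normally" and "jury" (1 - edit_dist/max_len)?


Word 1: "normally" (length 8)
Word 2: "jury" (length 4)
One optimal edit sequence:
  1. substitute 'n' -> 'j'  (+1)
  2. substitute 'o' -> 'u'  (+1)
  3. keep 'r'
  4. delete 'm'  (+1)
  5. delete 'a'  (+1)
  6. delete 'l'  (+1)
  7. delete 'l'  (+1)
  8. keep 'y'
Edit distance = 6
Max length = max(8, 4) = 8
Similarity = 1 - 6/8
= 0.2500


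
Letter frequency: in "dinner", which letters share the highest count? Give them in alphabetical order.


Word: "dinner"
Letter counts:
  'd': 1
  'e': 1
  'i': 1
  'n': 2
  'r': 1
Maximum count = 2
Most frequent = 'n' (2 times each)


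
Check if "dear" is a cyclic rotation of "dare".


Word: "dare", Candidate: "dear"
Method: check if candidate is substring of word+word
"daredare" contains "dear"? No
Is rotation = No


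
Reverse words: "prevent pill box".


Original: "prevent pill box"
Words (1..n): prevent | pill | box
Reversed (n..1): box | pill | prevent
Result = "box pill prevent"


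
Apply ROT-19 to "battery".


Word: "battery"
Shift: 19
Each letter → (letter + shift) mod 26:
  'b' (1) + 19 = 20 → 'u'
  'a' (0) + 19 = 19 → 't'
  't' (19) + 19 = 12 → 'm'
  't' (19) + 19 = 12 → 'm'
  'e' (4) + 19 = 23 → 'x'
  'r' (17) + 19 = 10 → 'k'
  'y' (24) + 19 = 17 → 'r'
Result = "utmmxkr"


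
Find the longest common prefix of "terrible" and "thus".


Word 1: "terrible"
Word 2: "thus"
Comparing from start:
  Pos 0: 't' == 't'
  Pos 1: 'e' != 'h' (stop)
LCP = "t" (length 1)


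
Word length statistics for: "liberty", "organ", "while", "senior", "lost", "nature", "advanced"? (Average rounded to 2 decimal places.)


Lengths: "liberty"=7, "organ"=5, "while"=5, "senior"=6, "lost"=4, "nature"=6, "advanced"=8
Sum = 41, Count = 7
Average = 41/7 = 5.86
= avg=5.86, min=4, max=8


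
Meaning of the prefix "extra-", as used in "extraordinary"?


Prefix: extra-
Example: extraordinary = extra- + ordinary
Meaning = beyond


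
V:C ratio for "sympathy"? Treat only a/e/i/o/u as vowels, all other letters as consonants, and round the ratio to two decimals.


Word: "sympathy"
Vowels (a,e,i,o,u): 1
Consonants: 7
Ratio = 1/7
= 0.14


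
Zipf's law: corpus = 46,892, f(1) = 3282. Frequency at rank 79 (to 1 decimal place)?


Zipf's law: f(r) = f(1) / r
f(1) = 3282
f(79) = 3282 / 79
= 41.5 occurrences


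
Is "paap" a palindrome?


Word: "paap"
Reversed: "paap"
Forward == Backward? paap == paap
Palindrome = Yes


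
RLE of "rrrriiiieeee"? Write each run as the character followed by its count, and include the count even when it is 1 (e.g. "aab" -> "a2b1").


String: "rrrriiiieeee"
Scanning for consecutive runs:
  'r' x 4
  'i' x 4
  'e' x 4
RLE = "r4i4e4"


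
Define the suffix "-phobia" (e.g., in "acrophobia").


Suffix: -phobia
Example: acrophobia (acro- + -phobia)
Meaning = fear of


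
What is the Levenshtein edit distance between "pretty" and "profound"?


Word 1: "pretty" (length 6)
Word 2: "profound" (length 8)
One optimal edit sequence (insert/delete/substitute each cost 1):
  1. keep 'p'
  2. keep 'r'
  3. insert 'o'  (+1)
  4. insert 'f'  (+1)
  5. substitute 'e' -> 'o'  (+1)
  6. substitute 't' -> 'u'  (+1)
  7. substitute 't' -> 'n'  (+1)
  8. substitute 'y' -> 'd'  (+1)
Total edit operations: 6
Edit distance = 6


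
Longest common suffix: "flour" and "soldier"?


Word 1: "flour"
Word 2: "soldier"
Comparing from end:
  Pos -1: 'r' == 'r'
  Pos -2: 'u' != 'e' (stop)
LCS = "r" (length 1)


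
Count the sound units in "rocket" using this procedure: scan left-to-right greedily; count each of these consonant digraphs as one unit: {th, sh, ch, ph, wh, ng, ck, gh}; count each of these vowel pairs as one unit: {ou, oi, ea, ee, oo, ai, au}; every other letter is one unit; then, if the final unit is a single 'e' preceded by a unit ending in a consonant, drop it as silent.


Word: "rocket" (6 letters)
Left-to-right scan:
  [1] 'r' (letter)
  [2] 'o' (letter)
  [3] 'ck' (digraph)
  [4] 'e' (letter)
  [5] 't' (letter)
Units from scan: 5
Sound units = 5 units


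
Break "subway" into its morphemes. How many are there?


Word: "subway"
Morphemes: sub- / way
Each morpheme carries meaning
= 2 morphemes


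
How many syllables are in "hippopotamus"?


Word: "hippopotamus"
Syllable breakdown: hip | po | pot | a | mus
Counting: 5 parts
= 5 syllables


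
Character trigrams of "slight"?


Word: "slight" (length 6)
Number of trigrams = 6 - 3 + 1 = 4
  Position 0: "sli"
  Position 1: "lig"
  Position 2: "igh"
  Position 3: "ght"
Trigrams = "sli", "lig", "igh", "ght"


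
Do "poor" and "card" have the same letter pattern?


Pattern of "poor": [0, 1, 1, 2]
Pattern of "card": [0, 1, 2, 3]
Patterns do not match
Same pattern = No


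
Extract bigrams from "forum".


Word: "forum" (length 5)
Number of bigrams = 5 - 2 + 1 = 4
  Position 0: "fo"
  Position 1: "or"
  Position 2: "ru"
  Position 3: "um"
Bigrams = "fo", "or", "ru", "um"


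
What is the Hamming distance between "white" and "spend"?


Comparing character by character (same length = 5):
  Pos 0: 'w' vs 's' !=
  Pos 1: 'h' vs 'p' !=
  Pos 2: 'i' vs 'e' !=
  Pos 3: 't' vs 'n' !=
  Pos 4: 'e' vs 'd' !=
Hamming distance = 5


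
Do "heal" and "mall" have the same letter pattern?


Pattern of "heal": [0, 1, 2, 3]
Pattern of "mall": [0, 1, 2, 2]
Patterns do not match
Same pattern = No


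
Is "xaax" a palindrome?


Word: "xaax"
Reversed: "xaax"
Forward == Backward? xaax == xaax
Palindrome = Yes


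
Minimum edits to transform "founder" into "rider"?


Word 1: "founder" (length 7)
Word 2: "rider" (length 5)
One optimal edit sequence (insert/delete/substitute each cost 1):
  1. delete 'f'  (+1)
  2. delete 'o'  (+1)
  3. substitute 'u' -> 'r'  (+1)
  4. substitute 'n' -> 'i'  (+1)
  5. keep 'd'
  6. keep 'e'
  7. keep 'r'
Total edit operations: 4
Edit distance = 4


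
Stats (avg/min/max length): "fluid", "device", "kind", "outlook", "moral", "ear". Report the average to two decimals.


Lengths: "fluid"=5, "device"=6, "kind"=4, "outlook"=7, "moral"=5, "ear"=3
Sum = 30, Count = 6
Average = 30/6 = 5.00
= avg=5.00, min=3, max=7
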